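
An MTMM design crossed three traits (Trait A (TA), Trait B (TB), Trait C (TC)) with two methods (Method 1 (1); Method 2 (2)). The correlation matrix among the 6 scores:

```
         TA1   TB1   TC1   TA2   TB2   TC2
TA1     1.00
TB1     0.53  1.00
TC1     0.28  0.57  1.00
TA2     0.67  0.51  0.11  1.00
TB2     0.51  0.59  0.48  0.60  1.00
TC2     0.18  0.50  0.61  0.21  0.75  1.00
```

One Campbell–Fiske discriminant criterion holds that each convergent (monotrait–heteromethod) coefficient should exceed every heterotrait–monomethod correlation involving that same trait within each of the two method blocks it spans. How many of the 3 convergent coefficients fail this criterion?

Each convergent coefficient versus the relevant comparison correlations:
TA (methods 1·2): 0.67 vs {0.53, 0.60, 0.28, 0.21} → pass.
TB (methods 1·2): 0.59 vs {0.53, 0.60, 0.57, 0.75} → fail.
TC (methods 1·2): 0.61 vs {0.28, 0.21, 0.57, 0.75} → fail.
2 of 3 fail.

2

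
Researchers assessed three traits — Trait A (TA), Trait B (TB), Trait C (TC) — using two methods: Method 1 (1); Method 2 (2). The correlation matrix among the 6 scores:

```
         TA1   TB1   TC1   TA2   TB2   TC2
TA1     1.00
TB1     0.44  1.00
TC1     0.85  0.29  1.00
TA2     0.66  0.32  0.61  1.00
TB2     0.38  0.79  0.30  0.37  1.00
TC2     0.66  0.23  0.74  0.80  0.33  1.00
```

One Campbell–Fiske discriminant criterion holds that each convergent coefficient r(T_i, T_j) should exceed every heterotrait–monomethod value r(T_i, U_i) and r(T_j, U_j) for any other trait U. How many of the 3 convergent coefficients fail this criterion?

2

Convergent coefficients and their comparison sets:
TA (methods 1·2): 0.66 vs {0.44, 0.37, 0.85, 0.80} → fail.
TB (methods 1·2): 0.79 vs {0.44, 0.37, 0.29, 0.33} → pass.
TC (methods 1·2): 0.74 vs {0.85, 0.80, 0.29, 0.33} → fail.
2 of 3 fail.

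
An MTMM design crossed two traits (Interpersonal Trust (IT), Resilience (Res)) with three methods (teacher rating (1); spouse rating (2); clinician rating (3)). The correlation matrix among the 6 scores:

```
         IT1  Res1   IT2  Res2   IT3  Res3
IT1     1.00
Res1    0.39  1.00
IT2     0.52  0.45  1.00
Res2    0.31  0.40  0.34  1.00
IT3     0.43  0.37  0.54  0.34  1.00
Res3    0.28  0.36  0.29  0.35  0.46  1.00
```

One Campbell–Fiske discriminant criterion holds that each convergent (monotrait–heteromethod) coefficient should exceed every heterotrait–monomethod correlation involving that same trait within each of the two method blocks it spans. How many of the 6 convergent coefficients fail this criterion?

Checking each validity diagonal entry against its comparison values:
IT (methods 1·2): 0.52 vs {0.39, 0.34} → pass.
IT (methods 1·3): 0.43 vs {0.39, 0.46} → fail.
IT (methods 2·3): 0.54 vs {0.34, 0.46} → pass.
Res (methods 1·2): 0.40 vs {0.39, 0.34} → pass.
Res (methods 1·3): 0.36 vs {0.39, 0.46} → fail.
Res (methods 2·3): 0.35 vs {0.34, 0.46} → fail.
3 of 6 fail.

3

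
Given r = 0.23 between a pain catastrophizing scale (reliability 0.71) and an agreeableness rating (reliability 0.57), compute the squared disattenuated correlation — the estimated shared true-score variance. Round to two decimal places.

Disattenuated r = 0.23 / √(0.71 × 0.57) = 0.23 / 0.6362 = 0.3615.
Shared true-score variance = 0.3615² = 0.1307 ≈ 0.13.

0.13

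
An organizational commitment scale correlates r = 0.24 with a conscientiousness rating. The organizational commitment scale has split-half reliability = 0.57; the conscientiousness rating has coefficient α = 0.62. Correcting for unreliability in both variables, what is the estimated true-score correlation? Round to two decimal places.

r_true = r_obs / √(r_xx · r_yy) = 0.24 / √(0.57 × 0.62) = 0.24 / √0.3534 = 0.24 / 0.5945 ≈ 0.40.

0.40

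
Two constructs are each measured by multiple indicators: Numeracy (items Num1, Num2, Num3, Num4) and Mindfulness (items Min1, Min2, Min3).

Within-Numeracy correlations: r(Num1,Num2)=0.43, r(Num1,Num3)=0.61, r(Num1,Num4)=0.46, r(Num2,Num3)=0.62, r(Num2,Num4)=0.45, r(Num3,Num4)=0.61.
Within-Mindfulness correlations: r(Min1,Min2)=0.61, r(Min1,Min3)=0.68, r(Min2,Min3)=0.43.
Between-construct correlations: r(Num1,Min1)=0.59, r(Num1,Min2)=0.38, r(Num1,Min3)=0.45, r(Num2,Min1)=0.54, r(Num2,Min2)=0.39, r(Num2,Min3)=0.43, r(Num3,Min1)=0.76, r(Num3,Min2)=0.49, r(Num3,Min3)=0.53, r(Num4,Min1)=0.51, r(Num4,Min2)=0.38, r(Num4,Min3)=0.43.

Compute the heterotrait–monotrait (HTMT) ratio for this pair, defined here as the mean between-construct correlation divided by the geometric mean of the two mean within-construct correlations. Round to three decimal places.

0.889

Mean heterotrait r = 5.88/12 = 0.4900.
Mean within-Num = 3.18/6 = 0.5300; mean within-Min = 1.72/3 = 0.5733.
Geometric mean = √(0.5300 × 0.5733) = 0.5512.
HTMT = 0.4900 / 0.5512 = 0.889.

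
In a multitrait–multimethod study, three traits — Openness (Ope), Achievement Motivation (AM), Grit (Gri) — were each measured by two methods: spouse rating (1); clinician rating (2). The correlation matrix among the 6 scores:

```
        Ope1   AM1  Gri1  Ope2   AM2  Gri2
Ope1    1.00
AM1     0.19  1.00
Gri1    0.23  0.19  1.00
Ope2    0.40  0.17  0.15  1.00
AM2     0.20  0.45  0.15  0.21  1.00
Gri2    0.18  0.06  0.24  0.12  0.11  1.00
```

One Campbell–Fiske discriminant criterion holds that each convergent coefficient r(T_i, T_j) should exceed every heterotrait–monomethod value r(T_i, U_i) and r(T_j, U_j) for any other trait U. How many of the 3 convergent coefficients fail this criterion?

0

Checking each validity diagonal entry against its comparison values:
Ope (methods 1·2): 0.40 vs {0.19, 0.21, 0.23, 0.12} → pass.
AM (methods 1·2): 0.45 vs {0.19, 0.21, 0.19, 0.11} → pass.
Gri (methods 1·2): 0.24 vs {0.23, 0.12, 0.19, 0.11} → pass.
0 of 3 fail.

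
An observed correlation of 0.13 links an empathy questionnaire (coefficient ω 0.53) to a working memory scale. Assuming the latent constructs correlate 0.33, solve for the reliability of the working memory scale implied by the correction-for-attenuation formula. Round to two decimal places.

0.29

r_true = r_obs / √(r_xx · r_yy) ⇒ 0.33 = 0.13 / √(0.53 · r_yy).
√(0.53 · r_yy) = 0.13 / 0.33 = 0.3939; 0.53 · r_yy = 0.1552; r_yy = 0.1552 / 0.53 ≈ 0.29.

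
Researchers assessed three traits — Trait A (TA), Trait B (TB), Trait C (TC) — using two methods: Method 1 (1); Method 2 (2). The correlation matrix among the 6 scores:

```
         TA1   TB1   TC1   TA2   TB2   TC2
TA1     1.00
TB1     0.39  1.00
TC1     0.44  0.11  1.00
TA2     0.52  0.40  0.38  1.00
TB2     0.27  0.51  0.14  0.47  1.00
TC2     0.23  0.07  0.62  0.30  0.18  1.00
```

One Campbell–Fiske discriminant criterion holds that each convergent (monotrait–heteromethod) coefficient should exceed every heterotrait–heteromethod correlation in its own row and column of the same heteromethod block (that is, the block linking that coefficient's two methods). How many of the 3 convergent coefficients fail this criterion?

0

Each convergent coefficient versus the relevant comparison correlations:
TA (methods 1·2): 0.52 vs {0.27, 0.40, 0.23, 0.38} → pass.
TB (methods 1·2): 0.51 vs {0.40, 0.27, 0.07, 0.14} → pass.
TC (methods 1·2): 0.62 vs {0.38, 0.23, 0.14, 0.07} → pass.
0 of 3 fail.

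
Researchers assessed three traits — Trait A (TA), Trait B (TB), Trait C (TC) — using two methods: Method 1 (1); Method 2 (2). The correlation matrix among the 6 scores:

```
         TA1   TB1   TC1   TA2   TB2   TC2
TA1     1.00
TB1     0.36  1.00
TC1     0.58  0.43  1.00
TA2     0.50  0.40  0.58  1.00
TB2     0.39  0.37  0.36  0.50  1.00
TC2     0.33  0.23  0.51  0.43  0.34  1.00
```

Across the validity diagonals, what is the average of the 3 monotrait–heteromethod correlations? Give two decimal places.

0.46

Convergent values: 0.50, 0.37, 0.51; mean = 1.38/3 = 0.46.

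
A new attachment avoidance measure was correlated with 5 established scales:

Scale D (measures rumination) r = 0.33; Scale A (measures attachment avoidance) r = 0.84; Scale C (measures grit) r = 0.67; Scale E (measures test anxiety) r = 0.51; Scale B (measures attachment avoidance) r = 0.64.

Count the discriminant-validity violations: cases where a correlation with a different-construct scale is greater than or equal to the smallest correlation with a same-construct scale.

Convergent (same construct = attachment avoidance): Scale A, Scale B.
Smallest convergent = 0.64. Discriminant values: 0.33, 0.67, 0.51; count ≥ 0.64 → 1.

1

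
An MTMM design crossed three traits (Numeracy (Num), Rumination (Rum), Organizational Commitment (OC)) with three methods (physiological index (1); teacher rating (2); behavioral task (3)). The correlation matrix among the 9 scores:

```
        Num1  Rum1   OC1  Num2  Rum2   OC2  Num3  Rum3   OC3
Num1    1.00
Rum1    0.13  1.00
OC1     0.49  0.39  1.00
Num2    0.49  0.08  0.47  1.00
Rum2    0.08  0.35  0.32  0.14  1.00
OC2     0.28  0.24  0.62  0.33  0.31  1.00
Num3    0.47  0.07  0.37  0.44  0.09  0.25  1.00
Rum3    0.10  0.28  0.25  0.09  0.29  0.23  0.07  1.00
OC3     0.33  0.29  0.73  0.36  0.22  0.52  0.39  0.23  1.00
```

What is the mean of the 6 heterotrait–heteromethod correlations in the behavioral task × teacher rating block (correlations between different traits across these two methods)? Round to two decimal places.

HTHM values (method 3 × method 2): 0.09, 0.25, 0.09, 0.23, 0.36, 0.22; mean = 1.24/6 = 0.21.

0.21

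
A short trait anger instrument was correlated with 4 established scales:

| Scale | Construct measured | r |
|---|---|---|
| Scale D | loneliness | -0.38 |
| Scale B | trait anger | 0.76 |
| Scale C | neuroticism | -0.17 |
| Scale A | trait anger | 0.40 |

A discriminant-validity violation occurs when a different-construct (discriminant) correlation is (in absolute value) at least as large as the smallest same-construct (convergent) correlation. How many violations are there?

Convergent (same construct = trait anger): Scale B, Scale A.
Smallest convergent = 0.40. Discriminant |r|: 0.38, 0.17; count ≥ 0.40 → 0.

0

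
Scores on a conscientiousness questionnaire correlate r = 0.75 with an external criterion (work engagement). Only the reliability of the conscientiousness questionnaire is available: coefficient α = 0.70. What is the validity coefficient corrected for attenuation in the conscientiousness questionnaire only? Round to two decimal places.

0.90

Single correction: r_c = r_obs / √r_xx = 0.75 / √0.70 = 0.75 / 0.8367 ≈ 0.90.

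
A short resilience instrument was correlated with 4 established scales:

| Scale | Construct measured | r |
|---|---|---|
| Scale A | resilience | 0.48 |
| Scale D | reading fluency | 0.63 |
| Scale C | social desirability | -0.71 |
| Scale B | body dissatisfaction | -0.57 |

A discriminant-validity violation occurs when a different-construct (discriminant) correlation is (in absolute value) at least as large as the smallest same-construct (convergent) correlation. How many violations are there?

Convergent (same construct = resilience): Scale A.
Smallest convergent = 0.48. Discriminant |r|: 0.63, 0.71, 0.57; count ≥ 0.48 → 3.

3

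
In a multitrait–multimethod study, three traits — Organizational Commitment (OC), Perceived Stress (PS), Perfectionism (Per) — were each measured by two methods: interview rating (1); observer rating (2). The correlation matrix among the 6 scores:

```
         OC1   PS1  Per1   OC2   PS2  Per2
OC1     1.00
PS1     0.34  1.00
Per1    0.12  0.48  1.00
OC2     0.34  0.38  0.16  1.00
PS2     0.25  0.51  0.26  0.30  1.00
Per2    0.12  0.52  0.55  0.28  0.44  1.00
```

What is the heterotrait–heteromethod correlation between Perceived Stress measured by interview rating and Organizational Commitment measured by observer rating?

0.38

Different traits and methods: r(PS1, OC2) = 0.38.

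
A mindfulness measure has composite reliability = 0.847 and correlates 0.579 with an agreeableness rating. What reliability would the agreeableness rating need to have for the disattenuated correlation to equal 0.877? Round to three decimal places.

r_true = r_obs / √(r_xx · r_yy) ⇒ 0.877 = 0.579 / √(0.847 · r_yy).
√(0.847 · r_yy) = 0.579 / 0.877 = 0.6602; 0.847 · r_yy = 0.4359; r_yy = 0.4359 / 0.847 ≈ 0.515.

0.515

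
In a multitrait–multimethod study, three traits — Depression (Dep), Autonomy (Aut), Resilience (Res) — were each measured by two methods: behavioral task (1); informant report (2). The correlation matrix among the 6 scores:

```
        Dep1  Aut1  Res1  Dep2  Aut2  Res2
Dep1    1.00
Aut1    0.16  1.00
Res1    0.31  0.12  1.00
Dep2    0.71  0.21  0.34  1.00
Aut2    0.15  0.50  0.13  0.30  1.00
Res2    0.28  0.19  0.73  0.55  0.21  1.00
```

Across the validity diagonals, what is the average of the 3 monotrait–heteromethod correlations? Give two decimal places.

0.65

Convergent values: 0.71, 0.50, 0.73; mean = 1.94/3 = 0.65.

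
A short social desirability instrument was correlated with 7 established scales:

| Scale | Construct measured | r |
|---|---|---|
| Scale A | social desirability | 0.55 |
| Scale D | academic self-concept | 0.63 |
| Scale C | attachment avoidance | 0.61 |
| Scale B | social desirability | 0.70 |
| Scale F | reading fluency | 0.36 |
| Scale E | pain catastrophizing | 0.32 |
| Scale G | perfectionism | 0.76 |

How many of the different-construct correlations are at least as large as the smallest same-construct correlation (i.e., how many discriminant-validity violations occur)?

Convergent (same construct = social desirability): Scale A, Scale B.
Smallest convergent = 0.55. Discriminant values: 0.63, 0.61, 0.36, 0.32, 0.76; count ≥ 0.55 → 3.

3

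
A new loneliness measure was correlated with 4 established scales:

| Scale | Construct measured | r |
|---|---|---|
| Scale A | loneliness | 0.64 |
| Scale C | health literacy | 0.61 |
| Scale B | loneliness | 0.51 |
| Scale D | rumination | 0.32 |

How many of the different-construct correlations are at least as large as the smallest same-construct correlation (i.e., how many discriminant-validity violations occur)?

Convergent (same construct = loneliness): Scale A, Scale B.
Smallest convergent = 0.51. Discriminant values: 0.61, 0.32; count ≥ 0.51 → 1.

1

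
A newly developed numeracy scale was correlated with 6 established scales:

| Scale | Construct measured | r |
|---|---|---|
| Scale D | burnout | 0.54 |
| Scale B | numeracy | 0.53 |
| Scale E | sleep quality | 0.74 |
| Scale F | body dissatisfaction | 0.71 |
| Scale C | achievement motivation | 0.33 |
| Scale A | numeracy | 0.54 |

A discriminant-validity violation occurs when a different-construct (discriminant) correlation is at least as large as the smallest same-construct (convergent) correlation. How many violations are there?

Convergent (same construct = numeracy): Scale B, Scale A.
Smallest convergent = 0.53. Discriminant values: 0.54, 0.74, 0.71, 0.33; count ≥ 0.53 → 3.

3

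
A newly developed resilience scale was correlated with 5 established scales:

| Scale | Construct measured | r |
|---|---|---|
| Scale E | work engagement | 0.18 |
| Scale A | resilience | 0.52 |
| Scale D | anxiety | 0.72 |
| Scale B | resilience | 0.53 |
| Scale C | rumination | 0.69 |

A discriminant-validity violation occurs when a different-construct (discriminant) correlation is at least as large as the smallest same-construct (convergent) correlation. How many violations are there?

Convergent (same construct = resilience): Scale A, Scale B.
Smallest convergent = 0.52. Discriminant values: 0.18, 0.72, 0.69; count ≥ 0.52 → 2.

2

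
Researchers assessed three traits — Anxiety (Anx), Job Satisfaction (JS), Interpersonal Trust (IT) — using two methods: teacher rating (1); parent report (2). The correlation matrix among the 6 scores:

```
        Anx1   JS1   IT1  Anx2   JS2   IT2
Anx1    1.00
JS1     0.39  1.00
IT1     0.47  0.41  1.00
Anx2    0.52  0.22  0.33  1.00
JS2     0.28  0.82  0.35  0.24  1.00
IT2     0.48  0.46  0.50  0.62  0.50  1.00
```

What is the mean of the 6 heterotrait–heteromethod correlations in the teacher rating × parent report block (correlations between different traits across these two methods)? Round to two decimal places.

HTHM values (method 1 × method 2): 0.28, 0.48, 0.22, 0.46, 0.33, 0.35; mean = 2.12/6 = 0.35.

0.35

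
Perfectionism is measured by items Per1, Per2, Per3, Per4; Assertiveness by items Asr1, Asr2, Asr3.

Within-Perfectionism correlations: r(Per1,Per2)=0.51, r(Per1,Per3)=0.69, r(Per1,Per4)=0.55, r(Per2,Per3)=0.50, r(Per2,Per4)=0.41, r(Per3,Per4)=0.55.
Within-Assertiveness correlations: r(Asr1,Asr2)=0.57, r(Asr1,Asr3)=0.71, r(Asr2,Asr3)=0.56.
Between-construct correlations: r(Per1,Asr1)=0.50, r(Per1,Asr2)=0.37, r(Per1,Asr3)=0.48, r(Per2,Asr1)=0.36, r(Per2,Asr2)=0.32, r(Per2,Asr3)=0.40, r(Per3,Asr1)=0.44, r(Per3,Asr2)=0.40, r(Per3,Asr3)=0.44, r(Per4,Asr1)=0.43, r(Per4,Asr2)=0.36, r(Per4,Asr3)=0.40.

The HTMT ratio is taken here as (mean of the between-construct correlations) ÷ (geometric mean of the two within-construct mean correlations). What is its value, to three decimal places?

Mean heterotrait r = 4.90/12 = 0.4083.
Mean within-Per = 3.21/6 = 0.5350; mean within-Asr = 1.84/3 = 0.6133.
Geometric mean = √(0.5350 × 0.6133) = 0.5728.
HTMT = 0.4083 / 0.5728 = 0.713.

0.713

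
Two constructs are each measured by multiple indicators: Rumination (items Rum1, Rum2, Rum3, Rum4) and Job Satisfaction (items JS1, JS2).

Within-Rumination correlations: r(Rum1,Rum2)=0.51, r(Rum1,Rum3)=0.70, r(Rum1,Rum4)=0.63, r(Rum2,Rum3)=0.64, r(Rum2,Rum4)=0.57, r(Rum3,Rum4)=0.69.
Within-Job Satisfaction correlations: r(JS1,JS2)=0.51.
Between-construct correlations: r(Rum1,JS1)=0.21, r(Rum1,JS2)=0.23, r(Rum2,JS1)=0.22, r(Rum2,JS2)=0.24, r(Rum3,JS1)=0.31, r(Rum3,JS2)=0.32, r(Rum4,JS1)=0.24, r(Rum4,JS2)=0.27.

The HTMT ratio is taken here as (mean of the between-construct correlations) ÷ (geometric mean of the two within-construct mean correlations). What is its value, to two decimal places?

0.45

Mean heterotrait r = 2.04/8 = 0.2550.
Mean within-Rum = 3.74/6 = 0.6233; mean within-JS = 0.51/1 = 0.5100.
Geometric mean = √(0.6233 × 0.5100) = 0.5638.
HTMT = 0.2550 / 0.5638 = 0.45.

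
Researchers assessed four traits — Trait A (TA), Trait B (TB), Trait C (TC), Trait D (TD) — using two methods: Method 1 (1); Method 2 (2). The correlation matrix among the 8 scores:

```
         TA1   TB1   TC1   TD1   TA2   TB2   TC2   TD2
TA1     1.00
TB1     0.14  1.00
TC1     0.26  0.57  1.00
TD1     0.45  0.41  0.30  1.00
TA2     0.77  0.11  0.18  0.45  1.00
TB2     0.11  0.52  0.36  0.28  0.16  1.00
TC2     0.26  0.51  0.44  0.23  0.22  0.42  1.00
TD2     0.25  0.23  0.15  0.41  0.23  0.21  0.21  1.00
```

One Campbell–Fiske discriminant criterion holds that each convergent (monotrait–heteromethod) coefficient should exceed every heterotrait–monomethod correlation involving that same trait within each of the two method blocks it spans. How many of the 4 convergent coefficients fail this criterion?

3

Checking each validity diagonal entry against its comparison values:
TA (methods 1·2): 0.77 vs {0.14, 0.16, 0.26, 0.22, 0.45, 0.23} → pass.
TB (methods 1·2): 0.52 vs {0.14, 0.16, 0.57, 0.42, 0.41, 0.21} → fail.
TC (methods 1·2): 0.44 vs {0.26, 0.22, 0.57, 0.42, 0.30, 0.21} → fail.
TD (methods 1·2): 0.41 vs {0.45, 0.23, 0.41, 0.21, 0.30, 0.21} → fail.
3 of 4 fail.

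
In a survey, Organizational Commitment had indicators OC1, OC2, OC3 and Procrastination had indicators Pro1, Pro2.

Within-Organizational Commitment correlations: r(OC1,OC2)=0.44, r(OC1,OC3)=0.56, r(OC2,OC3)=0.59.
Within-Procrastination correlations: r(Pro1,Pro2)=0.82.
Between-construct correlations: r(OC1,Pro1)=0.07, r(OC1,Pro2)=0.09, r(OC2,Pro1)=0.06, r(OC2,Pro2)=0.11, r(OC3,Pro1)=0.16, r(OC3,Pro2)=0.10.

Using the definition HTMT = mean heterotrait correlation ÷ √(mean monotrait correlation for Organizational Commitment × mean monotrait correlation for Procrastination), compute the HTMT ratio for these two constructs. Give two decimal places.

Between-construct mean = 0.59/6 = 0.0983.
Mean within-OC = 1.59/3 = 0.5300; mean within-Pro = 0.82/1 = 0.8200.
Geometric mean = √(0.5300 × 0.8200) = 0.6592.
HTMT = 0.0983 / 0.6592 = 0.15.

0.15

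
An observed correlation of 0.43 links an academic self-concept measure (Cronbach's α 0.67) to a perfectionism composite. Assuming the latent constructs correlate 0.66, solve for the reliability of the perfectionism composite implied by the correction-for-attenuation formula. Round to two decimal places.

0.63

r_true = r_obs / √(r_xx · r_yy) ⇒ 0.66 = 0.43 / √(0.67 · r_yy).
√(0.67 · r_yy) = 0.43 / 0.66 = 0.6515; 0.67 · r_yy = 0.4245; r_yy = 0.4245 / 0.67 ≈ 0.63.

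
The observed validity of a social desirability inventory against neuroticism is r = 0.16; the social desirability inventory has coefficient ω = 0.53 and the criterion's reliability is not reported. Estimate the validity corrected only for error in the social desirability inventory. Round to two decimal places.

0.22

Single correction: r_c = r_obs / √r_xx = 0.16 / √0.53 = 0.16 / 0.7280 ≈ 0.22.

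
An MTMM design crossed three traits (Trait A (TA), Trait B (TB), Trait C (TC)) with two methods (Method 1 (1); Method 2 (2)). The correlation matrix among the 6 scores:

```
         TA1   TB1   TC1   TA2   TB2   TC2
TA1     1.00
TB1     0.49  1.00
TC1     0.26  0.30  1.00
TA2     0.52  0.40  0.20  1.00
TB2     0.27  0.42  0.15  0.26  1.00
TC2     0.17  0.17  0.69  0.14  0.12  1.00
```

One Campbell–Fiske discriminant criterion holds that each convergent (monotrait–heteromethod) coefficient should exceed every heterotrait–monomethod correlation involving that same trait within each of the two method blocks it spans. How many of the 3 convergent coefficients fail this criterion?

1

Convergent coefficients and their comparison sets:
TA (methods 1·2): 0.52 vs {0.49, 0.26, 0.26, 0.14} → pass.
TB (methods 1·2): 0.42 vs {0.49, 0.26, 0.30, 0.12} → fail.
TC (methods 1·2): 0.69 vs {0.26, 0.14, 0.30, 0.12} → pass.
1 of 3 fail.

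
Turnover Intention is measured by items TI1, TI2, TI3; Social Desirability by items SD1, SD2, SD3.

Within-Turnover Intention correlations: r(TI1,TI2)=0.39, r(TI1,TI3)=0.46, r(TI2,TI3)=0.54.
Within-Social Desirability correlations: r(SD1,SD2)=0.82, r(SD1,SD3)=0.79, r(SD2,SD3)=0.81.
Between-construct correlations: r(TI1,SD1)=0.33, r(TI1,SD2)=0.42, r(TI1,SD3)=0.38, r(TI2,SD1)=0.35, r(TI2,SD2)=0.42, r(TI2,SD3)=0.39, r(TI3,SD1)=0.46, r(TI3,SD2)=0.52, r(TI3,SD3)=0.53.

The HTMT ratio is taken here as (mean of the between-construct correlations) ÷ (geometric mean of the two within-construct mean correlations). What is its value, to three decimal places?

0.691

Mean between = 3.80/9 = 0.4222.
Mean within-TI = 1.39/3 = 0.4633; mean within-SD = 2.42/3 = 0.8067.
Geometric mean = √(0.4633 × 0.8067) = 0.6113.
HTMT = 0.4222 / 0.6113 = 0.691.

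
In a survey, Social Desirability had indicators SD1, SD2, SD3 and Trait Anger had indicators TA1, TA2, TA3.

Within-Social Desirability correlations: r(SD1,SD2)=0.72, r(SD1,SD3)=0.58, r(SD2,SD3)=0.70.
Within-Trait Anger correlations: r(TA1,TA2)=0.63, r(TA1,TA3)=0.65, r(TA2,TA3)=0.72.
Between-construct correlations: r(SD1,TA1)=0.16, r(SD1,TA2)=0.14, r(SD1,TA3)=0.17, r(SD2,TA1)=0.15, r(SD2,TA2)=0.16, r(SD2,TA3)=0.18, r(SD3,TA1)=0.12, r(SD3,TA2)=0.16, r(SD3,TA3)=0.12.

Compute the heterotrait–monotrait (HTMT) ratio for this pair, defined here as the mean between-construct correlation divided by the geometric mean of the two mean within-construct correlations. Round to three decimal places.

Between-construct mean = 1.36/9 = 0.1511.
Mean within-SD = 2.00/3 = 0.6667; mean within-TA = 2.00/3 = 0.6667.
Geometric mean = √(0.6667 × 0.6667) = 0.6667.
HTMT = 0.1511 / 0.6667 = 0.227.

0.227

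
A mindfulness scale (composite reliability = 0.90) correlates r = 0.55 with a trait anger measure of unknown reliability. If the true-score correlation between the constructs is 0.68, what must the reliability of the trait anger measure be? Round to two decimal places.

r_true = r_obs / √(r_xx · r_yy) ⇒ 0.68 = 0.55 / √(0.90 · r_yy).
√(0.90 · r_yy) = 0.55 / 0.68 = 0.8088; 0.90 · r_yy = 0.6542; r_yy = 0.6542 / 0.90 ≈ 0.73.

0.73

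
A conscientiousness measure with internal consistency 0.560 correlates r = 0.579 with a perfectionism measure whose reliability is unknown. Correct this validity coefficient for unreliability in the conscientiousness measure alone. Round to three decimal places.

Single correction: r_c = r_obs / √r_xx = 0.579 / √0.560 = 0.579 / 0.7483 ≈ 0.774.

0.774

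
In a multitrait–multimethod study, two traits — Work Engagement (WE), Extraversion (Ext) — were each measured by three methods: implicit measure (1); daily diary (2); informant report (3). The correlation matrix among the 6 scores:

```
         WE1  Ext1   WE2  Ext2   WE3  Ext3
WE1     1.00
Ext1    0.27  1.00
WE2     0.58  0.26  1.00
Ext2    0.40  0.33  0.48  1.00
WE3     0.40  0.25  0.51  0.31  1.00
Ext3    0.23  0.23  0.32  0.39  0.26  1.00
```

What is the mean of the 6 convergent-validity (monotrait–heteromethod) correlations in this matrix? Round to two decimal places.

Convergent values: 0.58, 0.40, 0.51, 0.33, 0.23, 0.39; mean = 2.44/6 = 0.41.

0.41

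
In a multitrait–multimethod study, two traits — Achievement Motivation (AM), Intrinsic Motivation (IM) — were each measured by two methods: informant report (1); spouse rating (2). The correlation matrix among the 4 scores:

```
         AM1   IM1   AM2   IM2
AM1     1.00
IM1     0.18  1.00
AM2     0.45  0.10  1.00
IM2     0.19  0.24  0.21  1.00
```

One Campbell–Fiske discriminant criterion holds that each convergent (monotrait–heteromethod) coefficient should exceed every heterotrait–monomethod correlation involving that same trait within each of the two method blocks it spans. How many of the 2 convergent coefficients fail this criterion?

Checking each validity diagonal entry against its comparison values:
AM (methods 1·2): 0.45 vs {0.18, 0.21} → pass.
IM (methods 1·2): 0.24 vs {0.18, 0.21} → pass.
0 of 2 fail.

0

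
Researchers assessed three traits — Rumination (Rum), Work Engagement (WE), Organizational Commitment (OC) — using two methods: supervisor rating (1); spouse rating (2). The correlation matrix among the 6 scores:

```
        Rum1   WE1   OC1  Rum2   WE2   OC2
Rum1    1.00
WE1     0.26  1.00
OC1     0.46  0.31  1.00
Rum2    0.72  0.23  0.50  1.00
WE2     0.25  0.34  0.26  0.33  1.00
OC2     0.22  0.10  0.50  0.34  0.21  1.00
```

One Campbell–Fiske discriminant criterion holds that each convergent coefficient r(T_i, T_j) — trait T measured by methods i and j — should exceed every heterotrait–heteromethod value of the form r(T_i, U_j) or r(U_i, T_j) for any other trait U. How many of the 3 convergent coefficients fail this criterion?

Convergent coefficients and their comparison sets:
Rum (methods 1·2): 0.72 vs {0.25, 0.23, 0.22, 0.50} → pass.
WE (methods 1·2): 0.34 vs {0.23, 0.25, 0.10, 0.26} → pass.
OC (methods 1·2): 0.50 vs {0.50, 0.22, 0.26, 0.10} → fail.
1 of 3 fail.

1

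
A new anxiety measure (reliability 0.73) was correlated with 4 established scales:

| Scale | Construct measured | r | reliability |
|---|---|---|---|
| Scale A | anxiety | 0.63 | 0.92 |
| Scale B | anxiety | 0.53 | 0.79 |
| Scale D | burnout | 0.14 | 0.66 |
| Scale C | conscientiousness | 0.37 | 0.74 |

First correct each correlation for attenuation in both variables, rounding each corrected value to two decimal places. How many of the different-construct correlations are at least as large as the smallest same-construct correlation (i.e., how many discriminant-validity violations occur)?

0

Disattenuated r (r / √(r_scale · r_new)):
  Scale A (conv): 0.63 / √(0.92·0.73) = 0.77
  Scale B (conv): 0.53 / √(0.79·0.73) = 0.70
  Scale D (disc): 0.14 / √(0.66·0.73) = 0.20
  Scale C (disc): 0.37 / √(0.74·0.73) = 0.50
Smallest convergent = 0.70. Discriminant values: 0.20, 0.50; count ≥ 0.70 → 0.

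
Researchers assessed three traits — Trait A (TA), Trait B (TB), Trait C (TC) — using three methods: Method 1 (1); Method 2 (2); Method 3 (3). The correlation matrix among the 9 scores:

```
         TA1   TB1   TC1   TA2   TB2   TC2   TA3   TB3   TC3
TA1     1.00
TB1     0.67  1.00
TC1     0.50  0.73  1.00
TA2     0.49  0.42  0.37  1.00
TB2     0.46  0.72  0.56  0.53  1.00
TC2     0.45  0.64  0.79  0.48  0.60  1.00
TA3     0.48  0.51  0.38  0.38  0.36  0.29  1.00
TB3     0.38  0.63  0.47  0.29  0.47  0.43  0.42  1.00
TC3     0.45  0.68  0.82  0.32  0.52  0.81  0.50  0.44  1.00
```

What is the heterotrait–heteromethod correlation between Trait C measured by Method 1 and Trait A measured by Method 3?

Different traits and methods: r(TC1, TA3) = 0.38.

0.38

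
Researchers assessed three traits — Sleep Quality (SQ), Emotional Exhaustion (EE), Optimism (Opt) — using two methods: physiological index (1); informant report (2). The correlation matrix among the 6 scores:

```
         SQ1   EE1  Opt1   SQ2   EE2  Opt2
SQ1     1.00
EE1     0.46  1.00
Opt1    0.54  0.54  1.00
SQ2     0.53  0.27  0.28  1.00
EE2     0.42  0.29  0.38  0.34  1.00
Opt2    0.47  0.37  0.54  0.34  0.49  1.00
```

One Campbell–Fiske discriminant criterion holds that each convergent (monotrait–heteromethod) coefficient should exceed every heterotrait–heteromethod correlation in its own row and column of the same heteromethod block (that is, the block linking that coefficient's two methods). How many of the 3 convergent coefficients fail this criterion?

1

Checking each validity diagonal entry against its comparison values:
SQ (methods 1·2): 0.53 vs {0.42, 0.27, 0.47, 0.28} → pass.
EE (methods 1·2): 0.29 vs {0.27, 0.42, 0.37, 0.38} → fail.
Opt (methods 1·2): 0.54 vs {0.28, 0.47, 0.38, 0.37} → pass.
1 of 3 fail.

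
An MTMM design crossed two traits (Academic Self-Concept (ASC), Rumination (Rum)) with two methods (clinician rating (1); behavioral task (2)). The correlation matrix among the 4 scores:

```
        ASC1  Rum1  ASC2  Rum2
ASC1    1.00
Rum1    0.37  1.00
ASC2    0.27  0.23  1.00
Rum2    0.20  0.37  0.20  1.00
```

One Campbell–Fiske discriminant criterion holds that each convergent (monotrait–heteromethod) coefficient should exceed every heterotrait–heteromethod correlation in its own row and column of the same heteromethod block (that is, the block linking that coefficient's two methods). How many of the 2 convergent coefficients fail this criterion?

Checking each validity diagonal entry against its comparison values:
ASC (methods 1·2): 0.27 vs {0.20, 0.23} → pass.
Rum (methods 1·2): 0.37 vs {0.23, 0.20} → pass.
0 of 2 fail.

0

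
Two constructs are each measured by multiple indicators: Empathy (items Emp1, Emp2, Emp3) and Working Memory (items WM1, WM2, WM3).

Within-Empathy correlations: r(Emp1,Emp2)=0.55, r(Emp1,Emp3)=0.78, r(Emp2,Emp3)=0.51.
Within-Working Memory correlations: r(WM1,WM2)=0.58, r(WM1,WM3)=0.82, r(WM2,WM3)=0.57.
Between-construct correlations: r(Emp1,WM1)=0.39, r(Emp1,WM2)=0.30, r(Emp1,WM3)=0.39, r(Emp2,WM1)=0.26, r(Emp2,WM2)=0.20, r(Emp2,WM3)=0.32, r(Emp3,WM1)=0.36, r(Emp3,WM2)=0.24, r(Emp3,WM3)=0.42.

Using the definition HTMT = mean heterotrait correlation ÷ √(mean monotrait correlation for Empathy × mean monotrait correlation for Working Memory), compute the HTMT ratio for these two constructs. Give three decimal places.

0.504

Mean between = 2.88/9 = 0.3200.
Mean within-Emp = 1.84/3 = 0.6133; mean within-WM = 1.97/3 = 0.6567.
Geometric mean = √(0.6133 × 0.6567) = 0.6346.
HTMT = 0.3200 / 0.6346 = 0.504.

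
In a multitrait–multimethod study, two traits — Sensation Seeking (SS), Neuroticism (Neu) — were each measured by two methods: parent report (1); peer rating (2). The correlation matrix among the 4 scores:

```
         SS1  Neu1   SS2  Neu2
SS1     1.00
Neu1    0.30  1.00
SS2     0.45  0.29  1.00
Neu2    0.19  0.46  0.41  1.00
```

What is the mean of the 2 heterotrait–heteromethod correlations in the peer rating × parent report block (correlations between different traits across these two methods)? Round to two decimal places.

0.24

HTHM values (method 2 × method 1): 0.29, 0.19; mean = 0.48/2 = 0.24.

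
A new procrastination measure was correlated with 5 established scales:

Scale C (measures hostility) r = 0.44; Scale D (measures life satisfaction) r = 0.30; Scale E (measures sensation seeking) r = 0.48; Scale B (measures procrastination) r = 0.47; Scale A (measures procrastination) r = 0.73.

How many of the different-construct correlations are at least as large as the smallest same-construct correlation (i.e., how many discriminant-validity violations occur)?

Convergent (same construct = procrastination): Scale B, Scale A.
Smallest convergent = 0.47. Discriminant values: 0.44, 0.30, 0.48; count ≥ 0.47 → 1.

1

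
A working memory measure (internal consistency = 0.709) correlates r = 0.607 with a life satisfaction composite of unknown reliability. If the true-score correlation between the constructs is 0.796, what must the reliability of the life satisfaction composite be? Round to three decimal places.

0.820

r_true = r_obs / √(r_xx · r_yy) ⇒ 0.796 = 0.607 / √(0.709 · r_yy).
√(0.709 · r_yy) = 0.607 / 0.796 = 0.7626; 0.709 · r_yy = 0.5816; r_yy = 0.5816 / 0.709 ≈ 0.820.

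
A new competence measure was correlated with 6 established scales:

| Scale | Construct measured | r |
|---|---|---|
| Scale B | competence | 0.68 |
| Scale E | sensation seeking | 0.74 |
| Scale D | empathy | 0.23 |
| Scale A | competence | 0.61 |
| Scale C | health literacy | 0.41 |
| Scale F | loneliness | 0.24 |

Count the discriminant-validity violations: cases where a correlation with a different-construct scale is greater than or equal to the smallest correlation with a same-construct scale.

1

Convergent (same construct = competence): Scale B, Scale A.
Smallest convergent = 0.61. Discriminant values: 0.74, 0.23, 0.41, 0.24; count ≥ 0.61 → 1.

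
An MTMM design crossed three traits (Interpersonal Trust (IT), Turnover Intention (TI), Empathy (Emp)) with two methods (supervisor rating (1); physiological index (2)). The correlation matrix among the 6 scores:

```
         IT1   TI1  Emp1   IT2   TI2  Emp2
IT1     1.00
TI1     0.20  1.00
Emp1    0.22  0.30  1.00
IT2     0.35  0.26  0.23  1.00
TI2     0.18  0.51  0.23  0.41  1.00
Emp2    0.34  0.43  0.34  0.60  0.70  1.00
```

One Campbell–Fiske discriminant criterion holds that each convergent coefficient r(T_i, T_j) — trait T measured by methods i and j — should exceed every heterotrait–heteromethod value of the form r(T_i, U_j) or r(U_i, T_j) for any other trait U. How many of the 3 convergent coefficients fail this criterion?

Convergent coefficients and their comparison sets:
IT (methods 1·2): 0.35 vs {0.18, 0.26, 0.34, 0.23} → pass.
TI (methods 1·2): 0.51 vs {0.26, 0.18, 0.43, 0.23} → pass.
Emp (methods 1·2): 0.34 vs {0.23, 0.34, 0.23, 0.43} → fail.
1 of 3 fail.

1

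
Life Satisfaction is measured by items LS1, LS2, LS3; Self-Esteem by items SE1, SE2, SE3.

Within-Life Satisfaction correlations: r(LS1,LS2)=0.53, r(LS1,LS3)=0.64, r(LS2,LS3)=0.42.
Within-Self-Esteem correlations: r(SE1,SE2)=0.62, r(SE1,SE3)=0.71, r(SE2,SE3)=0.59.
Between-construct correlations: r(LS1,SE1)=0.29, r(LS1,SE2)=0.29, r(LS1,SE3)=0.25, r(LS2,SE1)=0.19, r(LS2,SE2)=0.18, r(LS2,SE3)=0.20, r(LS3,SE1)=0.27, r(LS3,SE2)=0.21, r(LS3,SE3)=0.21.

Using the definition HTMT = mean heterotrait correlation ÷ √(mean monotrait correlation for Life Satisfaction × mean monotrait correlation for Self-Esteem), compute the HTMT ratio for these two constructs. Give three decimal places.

Mean heterotrait r = 2.09/9 = 0.2322.
Mean within-LS = 1.59/3 = 0.5300; mean within-SE = 1.92/3 = 0.6400.
Geometric mean = √(0.5300 × 0.6400) = 0.5824.
HTMT = 0.2322 / 0.5824 = 0.399.

0.399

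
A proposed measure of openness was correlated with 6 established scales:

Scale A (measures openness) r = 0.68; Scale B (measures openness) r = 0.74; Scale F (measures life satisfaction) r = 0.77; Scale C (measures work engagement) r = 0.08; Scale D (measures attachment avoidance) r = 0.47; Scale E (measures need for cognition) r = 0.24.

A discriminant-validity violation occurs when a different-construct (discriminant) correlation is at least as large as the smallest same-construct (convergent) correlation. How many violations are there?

1

Convergent (same construct = openness): Scale A, Scale B.
Smallest convergent = 0.68. Discriminant values: 0.77, 0.08, 0.47, 0.24; count ≥ 0.68 → 1.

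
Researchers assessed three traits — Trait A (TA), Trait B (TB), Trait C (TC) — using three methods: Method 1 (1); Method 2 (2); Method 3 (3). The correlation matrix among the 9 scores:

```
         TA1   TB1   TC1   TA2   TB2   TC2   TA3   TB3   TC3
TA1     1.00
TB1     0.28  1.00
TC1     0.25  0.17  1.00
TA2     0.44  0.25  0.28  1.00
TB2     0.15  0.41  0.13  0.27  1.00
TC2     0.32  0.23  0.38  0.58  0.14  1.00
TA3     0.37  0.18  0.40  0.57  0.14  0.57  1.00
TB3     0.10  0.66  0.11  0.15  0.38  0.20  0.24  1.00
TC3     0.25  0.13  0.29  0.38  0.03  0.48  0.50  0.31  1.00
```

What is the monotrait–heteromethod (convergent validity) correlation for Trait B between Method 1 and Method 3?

0.66

Same trait (TB), different methods: r(TB1, TB3) = 0.66.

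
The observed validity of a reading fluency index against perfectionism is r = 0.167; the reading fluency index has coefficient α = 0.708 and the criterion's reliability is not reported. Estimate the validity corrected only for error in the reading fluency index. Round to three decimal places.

Single correction: r_c = r_obs / √r_xx = 0.167 / √0.708 = 0.167 / 0.8414 ≈ 0.198.

0.198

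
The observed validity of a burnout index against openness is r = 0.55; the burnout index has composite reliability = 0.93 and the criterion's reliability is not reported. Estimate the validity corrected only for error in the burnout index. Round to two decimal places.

0.57

Single correction: r_c = r_obs / √r_xx = 0.55 / √0.93 = 0.55 / 0.9644 ≈ 0.57.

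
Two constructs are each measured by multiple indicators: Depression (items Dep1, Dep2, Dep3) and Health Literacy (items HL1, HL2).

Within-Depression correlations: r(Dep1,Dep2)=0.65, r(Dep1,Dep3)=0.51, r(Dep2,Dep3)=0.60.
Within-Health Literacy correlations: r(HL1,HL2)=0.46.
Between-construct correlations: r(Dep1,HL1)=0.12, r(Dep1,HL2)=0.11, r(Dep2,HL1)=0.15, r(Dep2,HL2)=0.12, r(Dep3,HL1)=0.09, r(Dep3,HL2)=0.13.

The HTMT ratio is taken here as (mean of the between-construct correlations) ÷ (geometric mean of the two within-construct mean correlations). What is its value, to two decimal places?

0.23

Mean between = 0.72/6 = 0.1200.
Mean within-Dep = 1.76/3 = 0.5867; mean within-HL = 0.46/1 = 0.4600.
Geometric mean = √(0.5867 × 0.4600) = 0.5195.
HTMT = 0.1200 / 0.5195 = 0.23.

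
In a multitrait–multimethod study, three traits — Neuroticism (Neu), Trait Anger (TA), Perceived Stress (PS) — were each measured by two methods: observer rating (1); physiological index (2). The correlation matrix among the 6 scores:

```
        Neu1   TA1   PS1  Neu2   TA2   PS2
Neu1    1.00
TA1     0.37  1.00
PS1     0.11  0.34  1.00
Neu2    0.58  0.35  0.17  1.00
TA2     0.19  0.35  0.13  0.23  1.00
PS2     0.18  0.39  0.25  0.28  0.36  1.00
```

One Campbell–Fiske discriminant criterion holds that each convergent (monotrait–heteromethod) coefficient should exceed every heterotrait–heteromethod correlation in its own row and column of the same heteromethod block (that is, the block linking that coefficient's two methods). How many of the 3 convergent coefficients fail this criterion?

Checking each validity diagonal entry against its comparison values:
Neu (methods 1·2): 0.58 vs {0.19, 0.35, 0.18, 0.17} → pass.
TA (methods 1·2): 0.35 vs {0.35, 0.19, 0.39, 0.13} → fail.
PS (methods 1·2): 0.25 vs {0.17, 0.18, 0.13, 0.39} → fail.
2 of 3 fail.

2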